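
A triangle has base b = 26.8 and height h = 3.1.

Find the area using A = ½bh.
A = ½·b·h = ½·26.8·3.1 = ½·83.08 = 41.54

Area = 41.54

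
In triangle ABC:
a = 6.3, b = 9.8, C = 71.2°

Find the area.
Two sides and the included angle (SAS): A = ½·a·b·sin(C) = ½·6.3·9.8·sin(71.2°)
sin(71.2°) ≈ 0.946649
A ≈ ½·61.74·0.946649 = 30.87·0.946649 ≈ 29.2231

Area = 29.22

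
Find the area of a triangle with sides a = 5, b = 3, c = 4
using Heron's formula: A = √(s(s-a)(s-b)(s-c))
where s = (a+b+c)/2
s = (5 + 3 + 4)/2 = 12/2 = 6
s − a = 1, s − b = 3, s − c = 2
s(s−a)(s−b)(s−c) = 6·1·3·2 = 36
Area = √36 ≈ 6

s = 6.0, Area = 6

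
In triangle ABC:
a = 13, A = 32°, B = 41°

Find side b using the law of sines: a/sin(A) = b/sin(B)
a/sin(A) = b/sin(B)  ⇒  b = a·sin(B)/sin(A) = 13·sin(41°)/sin(32°)
sin(41°) ≈ 0.656059, sin(32°) ≈ 0.529919
b ≈ 13·0.656059/0.529919 ≈ 8.52877/0.529919 ≈ 16.0945

b = 16.09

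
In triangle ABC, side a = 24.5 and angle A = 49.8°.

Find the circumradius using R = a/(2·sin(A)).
R = a/(2·sin(A)) = 24.5/(2·sin(49.8°))
sin(49.8°) ≈ 0.763796
R ≈ 24.5/(2·0.763796) = 24.5/1.52759 ≈ 16.0383

R = 16.04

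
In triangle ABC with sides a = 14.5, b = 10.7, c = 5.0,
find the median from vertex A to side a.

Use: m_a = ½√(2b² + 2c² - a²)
m_a = ½√(2·10.7² + 2·5.0² − 14.5²) = ½√(2·114.49 + 2·25 − 210.25) = ½√(228.98 + 50 − 210.25) = ½√68.73
√68.73 ≈ 8.29036, so m_a ≈ 4.14518

m_a = 4.145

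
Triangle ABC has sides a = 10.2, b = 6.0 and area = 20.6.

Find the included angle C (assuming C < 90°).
Area = ½·a·b·sin(C)  ⇒  sin(C) = 2·Area/(a·b) = 2·20.6/(10.2·6.0) = 41.2/61.2 ≈ 0.673203
C = arcsin(0.673203) ≈ 42.3147° (taking the acute solution since C < 90°)

C = 42.31°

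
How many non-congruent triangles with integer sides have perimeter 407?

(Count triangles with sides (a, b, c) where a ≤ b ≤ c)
Let a ≤ b ≤ c with a + b + c = 407. The only binding inequality is a + b > c, i.e. 407 − c > c, so c < 407/2; and c ≥ 407/3 since c is the largest side.
So 136 ≤ c ≤ 203. For each c, b runs from ⌈(407 − c)/2⌉ up to c (then a = 407 − b − c satisfies 1 ≤ a ≤ b automatically), giving c − ⌈(407 − c)/2⌉ + 1 choices.
Summing over c: 1 + 3 + 4 + 6 + … + 100 + 102  (68 terms, c = 136, …, 203) = 3502
Check (closed form: nearest integer to p²/48 for even p, (p+3)²/48 for odd p): (407+3)²/48 = 410²/48 = 168100/48 ≈ 3502.08 → 3502

3502 triangles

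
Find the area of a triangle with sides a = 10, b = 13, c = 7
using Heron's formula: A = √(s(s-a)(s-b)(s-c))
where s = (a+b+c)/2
s = (10 + 13 + 7)/2 = 30/2 = 15
s − a = 5, s − b = 2, s − c = 8
s(s−a)(s−b)(s−c) = 15·5·2·8 = 1200
Area = √1200 ≈ 34.641

s = 15.0, Area = 34.64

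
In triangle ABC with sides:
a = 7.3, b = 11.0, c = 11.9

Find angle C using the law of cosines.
c² = a² + b² − 2ab·cos(C)  ⇒  cos(C) = (a² + b² − c²)/(2ab)
cos(C) = (7.3² + 11.0² − 11.9²)/(2·7.3·11.0) = (53.29 + 121 − 141.61)/160.6 = 32.68/160.6 ≈ 0.203487
C = arccos(0.203487) ≈ 78.2591°

C = 78.26°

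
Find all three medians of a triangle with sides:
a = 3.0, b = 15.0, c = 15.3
Median formula: m_a = ½√(2b² + 2c² − a²) (and cyclically). a² = 9, b² = 225, c² = 234.09.
m_a = ½√(2·225 + 2·234.09 − 9) = ½√909.18 ≈ ½·30.1526 ≈ 15.0763
m_b = ½√(2·9 + 2·234.09 − 225) = ½√261.18 ≈ ½·16.1611 ≈ 8.08053
m_c = ½√(2·9 + 2·225 − 234.09) = ½√233.91 ≈ ½·15.2941 ≈ 7.64706

m_a = 15.08, m_b = 8.081, m_c = 7.647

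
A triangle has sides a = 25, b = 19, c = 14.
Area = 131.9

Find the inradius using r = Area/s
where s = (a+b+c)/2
s = (25 + 19 + 14)/2 = 58/2 = 29
r = Area/s = 131.9/29 ≈ 4.54828

r = 4.548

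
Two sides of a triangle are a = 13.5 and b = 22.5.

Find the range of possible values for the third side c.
Triangle inequality: |a − b| < c < a + b
|a − b| = |13.5 − 22.5| = 9
a + b = 13.5 + 22.5 = 36

9 < c < 36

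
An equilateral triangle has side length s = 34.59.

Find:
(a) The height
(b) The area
(a) The height splits the triangle into two 30-60-90 halves: h = s·√3/2 = 34.59·1.73205/2 ≈ 59.9116/2 ≈ 29.9558
(b) Area = (√3/4)·s² = (√3/4)·34.59² = (√3/4)·1196.4681 ≈ 0.433013·1196.4681 ≈ 518.086

Height = 29.96, Area = 518.1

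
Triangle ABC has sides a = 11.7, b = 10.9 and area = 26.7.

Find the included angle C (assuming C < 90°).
Area = ½·a·b·sin(C)  ⇒  sin(C) = 2·Area/(a·b) = 2·26.7/(11.7·10.9) = 53.4/127.53 ≈ 0.418725
C = arcsin(0.418725) ≈ 24.7541° (taking the acute solution since C < 90°)

C = 24.75°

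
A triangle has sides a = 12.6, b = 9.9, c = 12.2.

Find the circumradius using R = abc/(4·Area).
First find the area with Heron's formula.
s = (12.6 + 9.9 + 12.2)/2 = 17.35
Area = √(s(s−a)(s−b)(s−c)) = √(17.35·4.75·7.45·5.15) ≈ √3161.96 ≈ 56.2313
abc = 12.6·9.9·12.2 = 1521.828
R = abc/(4·Area) ≈ 1521.828/(4·56.2313) = 1521.828/224.925 ≈ 6.76593

R = 6.766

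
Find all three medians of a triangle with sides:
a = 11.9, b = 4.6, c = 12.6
Median formula: m_a = ½√(2b² + 2c² − a²) (and cyclically). a² = 141.61, b² = 21.16, c² = 158.76.
m_a = ½√(2·21.16 + 2·158.76 − 141.61) = ½√218.23 ≈ ½·14.7726 ≈ 7.3863
m_b = ½√(2·141.61 + 2·158.76 − 21.16) = ½√579.58 ≈ ½·24.0745 ≈ 12.0372
m_c = ½√(2·141.61 + 2·21.16 − 158.76) = ½√166.78 ≈ ½·12.9143 ≈ 6.45717

m_a = 7.386, m_b = 12.04, m_c = 6.457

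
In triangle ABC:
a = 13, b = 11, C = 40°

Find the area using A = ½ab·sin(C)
A = ½·a·b·sin(C) = ½·13·11·sin(40°)
sin(40°) ≈ 0.642788
A ≈ ½·143·0.642788 = 71.5·0.642788 ≈ 45.9593

Area = 45.96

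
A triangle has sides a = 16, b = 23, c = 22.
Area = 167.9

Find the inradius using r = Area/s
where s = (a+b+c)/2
s = (16 + 23 + 22)/2 = 61/2 = 30.5
r = Area/s = 167.9/30.5 ≈ 5.50492

r = 5.505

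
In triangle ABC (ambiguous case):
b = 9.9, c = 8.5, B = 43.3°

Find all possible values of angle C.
b/sin(B) = c/sin(C)  ⇒  sin(C) = c·sin(B)/b = 8.5·sin(43.3°)/9.9
sin(43.3°) ≈ 0.685818
sin(C) ≈ 8.5·0.685818/9.9 ≈ 5.82946/9.9 ≈ 0.588834
Candidate 1: C₁ = arcsin(0.588834) ≈ 36.0743°  →  A = 180° − 43.3° − 36.0743° ≈ 100.626° > 0, valid
Candidate 2: C₂ = 180° − C₁ ≈ 143.926°  →  A = 180° − 43.3° − 143.926° ≈ -7.2257° ≤ 0, not a valid triangle

C = 36.07° (one solution)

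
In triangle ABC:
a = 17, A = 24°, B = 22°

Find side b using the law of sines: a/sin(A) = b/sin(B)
a/sin(A) = b/sin(B)  ⇒  b = a·sin(B)/sin(A) = 17·sin(22°)/sin(24°)
sin(22°) ≈ 0.374607, sin(24°) ≈ 0.406737
b ≈ 17·0.374607/0.406737 ≈ 6.36831/0.406737 ≈ 15.6571

b = 15.66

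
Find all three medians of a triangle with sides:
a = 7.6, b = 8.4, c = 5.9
Median formula: m_a = ½√(2b² + 2c² − a²) (and cyclically). a² = 57.76, b² = 70.56, c² = 34.81.
m_a = ½√(2·70.56 + 2·34.81 − 57.76) = ½√152.98 ≈ ½·12.3685 ≈ 6.18425
m_b = ½√(2·57.76 + 2·34.81 − 70.56) = ½√114.58 ≈ ½·10.7042 ≈ 5.3521
m_c = ½√(2·57.76 + 2·70.56 − 34.81) = ½√221.83 ≈ ½·14.894 ≈ 7.44698

m_a = 6.184, m_b = 5.352, m_c = 7.447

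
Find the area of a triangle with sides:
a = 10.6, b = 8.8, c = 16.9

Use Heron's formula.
s = (10.6 + 8.8 + 16.9)/2 = 36.3/2 = 18.15
s − a = 7.55, s − b = 9.35, s − c = 1.25
s(s−a)(s−b)(s−c) = 18.15·7.55·9.35·1.25 ≈ 1601.57
Area = √1601.57 ≈ 40.0196

Area = 40.02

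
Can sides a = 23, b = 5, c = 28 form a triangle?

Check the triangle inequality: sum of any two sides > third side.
a + b vs c: 23 + 5 = 28 ≤ 28  ✗
a + c vs b: 23 + 28 = 51 > 5  ✓
b + c vs a: 5 + 28 = 33 > 23  ✓

No: 23 + 5 = 28 is not > 28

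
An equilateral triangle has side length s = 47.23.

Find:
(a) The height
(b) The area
(a) The height splits the triangle into two 30-60-90 halves: h = s·√3/2 = 47.23·1.73205/2 ≈ 81.8048/2 ≈ 40.9024
(b) Area = (√3/4)·s² = (√3/4)·47.23² = (√3/4)·2230.6729 ≈ 0.433013·2230.6729 ≈ 965.91

Height = 40.9, Area = 965.9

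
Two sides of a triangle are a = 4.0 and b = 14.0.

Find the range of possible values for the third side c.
Triangle inequality: |a − b| < c < a + b
|a − b| = |4.0 − 14.0| = 10
a + b = 4.0 + 14.0 = 18

10 < c < 18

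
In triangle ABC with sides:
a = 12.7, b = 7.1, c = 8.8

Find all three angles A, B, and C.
Law of cosines for each angle (a² = 161.29, b² = 50.41, c² = 77.44):
cos(A) = (b² + c² − a²)/(2bc) = (50.41 + 77.44 − 161.29)/(2·7.1·8.8) = -33.44/124.96 ≈ -0.267606  ⇒  A ≈ 105.522°
cos(B) = (a² + c² − b²)/(2ac) = (161.29 + 77.44 − 50.41)/(2·12.7·8.8) = 188.32/223.52 ≈ 0.84252  ⇒  B ≈ 32.5928°
cos(C) = (a² + b² − c²)/(2ab) = (161.29 + 50.41 − 77.44)/(2·12.7·7.1) = 134.26/180.34 ≈ 0.744483  ⇒  C ≈ 41.8853°
Check: A + B + C ≈ 180°

A = 105.5°, B = 32.59°, C = 41.89°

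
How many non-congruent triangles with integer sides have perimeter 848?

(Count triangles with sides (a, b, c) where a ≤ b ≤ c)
Let a ≤ b ≤ c with a + b + c = 848. The only binding inequality is a + b > c, i.e. 848 − c > c, so c < 848/2; and c ≥ 848/3 since c is the largest side.
So 283 ≤ c ≤ 423. For each c, b runs from ⌈(848 − c)/2⌉ up to c (then a = 848 − b − c satisfies 1 ≤ a ≤ b automatically), giving c − ⌈(848 − c)/2⌉ + 1 choices.
Summing over c: 1 + 3 + 4 + 6 + … + 210 + 211  (141 terms, c = 283, …, 423) = 14981
Check (closed form: nearest integer to p²/48 for even p, (p+3)²/48 for odd p): 848²/48 = 719104/48 ≈ 14981.33 → 14981

14981 triangles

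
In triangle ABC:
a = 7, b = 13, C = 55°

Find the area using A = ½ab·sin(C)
A = ½·a·b·sin(C) = ½·7·13·sin(55°)
sin(55°) ≈ 0.819152
A ≈ ½·91·0.819152 = 45.5·0.819152 ≈ 37.2714

Area = 37.27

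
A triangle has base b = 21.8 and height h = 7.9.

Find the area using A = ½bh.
A = ½·b·h = ½·21.8·7.9 = ½·172.22 = 86.11

Area = 86.11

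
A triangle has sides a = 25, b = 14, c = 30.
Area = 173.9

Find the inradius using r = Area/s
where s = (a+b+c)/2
s = (25 + 14 + 30)/2 = 69/2 = 34.5
r = Area/s = 173.9/34.5 ≈ 5.04058

r = 5.041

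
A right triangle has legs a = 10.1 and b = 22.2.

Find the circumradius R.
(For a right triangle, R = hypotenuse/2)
Hypotenuse c = √(a² + b²) = √(102.01 + 492.84) = √594.85 ≈ 24.3895
R = c/2 ≈ 24.3895/2 ≈ 12.1948

R = 12.19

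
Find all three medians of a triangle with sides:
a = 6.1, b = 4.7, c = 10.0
Median formula: m_a = ½√(2b² + 2c² − a²) (and cyclically). a² = 37.21, b² = 22.09, c² = 100.
m_a = ½√(2·22.09 + 2·100 − 37.21) = ½√206.97 ≈ ½·14.3865 ≈ 7.19323
m_b = ½√(2·37.21 + 2·100 − 22.09) = ½√252.33 ≈ ½·15.8849 ≈ 7.94245
m_c = ½√(2·37.21 + 2·22.09 − 100) = ½√18.6 ≈ ½·4.31277 ≈ 2.15639

m_a = 7.193, m_b = 7.942, m_c = 2.156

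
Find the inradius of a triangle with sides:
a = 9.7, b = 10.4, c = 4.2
r = Area/s where s is the semi-perimeter.
s = (9.7 + 10.4 + 4.2)/2 = 24.3/2 = 12.15
Area = √(s(s−a)(s−b)(s−c)) = √(12.15·2.45·1.75·7.95) ≈ √414.14 ≈ 20.3504
r ≈ 20.3504/12.15 ≈ 1.67493

r = 1.675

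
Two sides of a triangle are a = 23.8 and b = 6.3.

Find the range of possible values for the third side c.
Triangle inequality: |a − b| < c < a + b
|a − b| = |23.8 − 6.3| = 17.5
a + b = 23.8 + 6.3 = 30.1

17.5 < c < 30.1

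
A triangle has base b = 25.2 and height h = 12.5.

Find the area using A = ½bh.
A = ½·b·h = ½·25.2·12.5 = ½·315 = 157.5

Area = 157.5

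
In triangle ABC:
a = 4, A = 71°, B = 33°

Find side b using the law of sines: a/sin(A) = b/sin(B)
a/sin(A) = b/sin(B)  ⇒  b = a·sin(B)/sin(A) = 4·sin(33°)/sin(71°)
sin(33°) ≈ 0.544639, sin(71°) ≈ 0.945519
b ≈ 4·0.544639/0.945519 ≈ 2.17856/0.945519 ≈ 2.30409

b = 2.304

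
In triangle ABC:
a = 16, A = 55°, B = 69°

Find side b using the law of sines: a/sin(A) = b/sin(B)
a/sin(A) = b/sin(B)  ⇒  b = a·sin(B)/sin(A) = 16·sin(69°)/sin(55°)
sin(69°) ≈ 0.93358, sin(55°) ≈ 0.819152
b ≈ 16·0.93358/0.819152 ≈ 14.9373/0.819152 ≈ 18.2351

b = 18.24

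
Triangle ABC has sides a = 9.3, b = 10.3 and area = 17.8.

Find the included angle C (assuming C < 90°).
Area = ½·a·b·sin(C)  ⇒  sin(C) = 2·Area/(a·b) = 2·17.8/(9.3·10.3) = 35.6/95.79 ≈ 0.371646
C = arcsin(0.371646) ≈ 21.8172° (taking the acute solution since C < 90°)

C = 21.82°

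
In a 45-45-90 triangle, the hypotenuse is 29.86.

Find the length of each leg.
In a 45-45-90 triangle hypotenuse = leg·√2, so leg = hypotenuse/√2.
Leg = 29.86/√2 ≈ 29.86/1.41421 ≈ 21.1142

Each leg = 21.11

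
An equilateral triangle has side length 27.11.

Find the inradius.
r = Area/s with s the semi-perimeter.
Area = (√3/4)·27.11² = (√3/4)·734.9521 ≈ 0.433013·734.9521 ≈ 318.244
s = 3·27.11/2 = 40.665
r ≈ 318.244/40.665 ≈ 7.82598
(Equivalently r = side/(2√3) = 27.11/3.4641 ≈ 7.82598.)

r = 7.826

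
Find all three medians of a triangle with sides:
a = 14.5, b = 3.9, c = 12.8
Median formula: m_a = ½√(2b² + 2c² − a²) (and cyclically). a² = 210.25, b² = 15.21, c² = 163.84.
m_a = ½√(2·15.21 + 2·163.84 − 210.25) = ½√147.85 ≈ ½·12.1594 ≈ 6.07968
m_b = ½√(2·210.25 + 2·163.84 − 15.21) = ½√732.97 ≈ ½·27.0734 ≈ 13.5367
m_c = ½√(2·210.25 + 2·15.21 − 163.84) = ½√287.08 ≈ ½·16.9434 ≈ 8.47172

m_a = 6.08, m_b = 13.54, m_c = 8.472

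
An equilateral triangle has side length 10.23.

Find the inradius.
r = Area/s with s the semi-perimeter.
Area = (√3/4)·10.23² = (√3/4)·104.6529 ≈ 0.433013·104.6529 ≈ 45.316
s = 3·10.23/2 = 15.345
r ≈ 45.316/15.345 ≈ 2.95315
(Equivalently r = side/(2√3) = 10.23/3.4641 ≈ 2.95315.)

r = 2.953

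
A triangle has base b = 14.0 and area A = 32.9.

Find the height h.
A = ½·b·h  ⇒  h = 2A/b = 2·32.9/14.0 = 65.8/14.0 ≈ 4.7

h = 4.7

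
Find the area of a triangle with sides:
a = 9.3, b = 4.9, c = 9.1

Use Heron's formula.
s = (9.3 + 4.9 + 9.1)/2 = 23.3/2 = 11.65
s − a = 2.35, s − b = 6.75, s − c = 2.55
s(s−a)(s−b)(s−c) = 11.65·2.35·6.75·2.55 ≈ 471.235
Area = √471.235 ≈ 21.708

Area = 21.71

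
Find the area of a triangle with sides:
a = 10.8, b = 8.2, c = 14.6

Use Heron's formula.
s = (10.8 + 8.2 + 14.6)/2 = 33.6/2 = 16.8
s − a = 6, s − b = 8.6, s − c = 2.2
s(s−a)(s−b)(s−c) = 16.8·6·8.6·2.2 ≈ 1907.14
Area = √1907.14 ≈ 43.6708

Area = 43.67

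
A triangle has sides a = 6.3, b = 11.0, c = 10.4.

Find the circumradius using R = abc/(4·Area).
First find the area with Heron's formula.
s = (6.3 + 11.0 + 10.4)/2 = 13.85
Area = √(s(s−a)(s−b)(s−c)) = √(13.85·7.55·2.85·3.45) ≈ √1028.16 ≈ 32.0649
abc = 6.3·11.0·10.4 = 720.72
R = abc/(4·Area) ≈ 720.72/(4·32.0649) = 720.72/128.26 ≈ 5.61922

R = 5.619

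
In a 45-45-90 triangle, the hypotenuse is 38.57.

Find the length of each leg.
In a 45-45-90 triangle hypotenuse = leg·√2, so leg = hypotenuse/√2.
Leg = 38.57/√2 ≈ 38.57/1.41421 ≈ 27.2731

Each leg = 27.27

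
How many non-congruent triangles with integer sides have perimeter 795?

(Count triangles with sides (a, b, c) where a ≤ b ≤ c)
Let a ≤ b ≤ c with a + b + c = 795. The only binding inequality is a + b > c, i.e. 795 − c > c, so c < 795/2; and c ≥ 795/3 since c is the largest side.
So 265 ≤ c ≤ 397. For each c, b runs from ⌈(795 − c)/2⌉ up to c (then a = 795 − b − c satisfies 1 ≤ a ≤ b automatically), giving c − ⌈(795 − c)/2⌉ + 1 choices.
Summing over c: 1 + 2 + 4 + 5 + … + 197 + 199  (133 terms, c = 265, …, 397) = 13267
Check (closed form: nearest integer to p²/48 for even p, (p+3)²/48 for odd p): (795+3)²/48 = 798²/48 = 636804/48 ≈ 13266.75 → 13267

13267 triangles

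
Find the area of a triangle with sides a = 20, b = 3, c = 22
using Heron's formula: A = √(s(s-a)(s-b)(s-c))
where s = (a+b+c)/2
s = (20 + 3 + 22)/2 = 45/2 = 22.5
s − a = 2.5, s − b = 19.5, s − c = 0.5
s(s−a)(s−b)(s−c) = 22.5·2.5·19.5·0.5 = 548.4375
Area = √548.4375 ≈ 23.4187

s = 22.5, Area = 23.42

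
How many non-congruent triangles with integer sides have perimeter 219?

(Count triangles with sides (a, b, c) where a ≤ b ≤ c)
Let a ≤ b ≤ c with a + b + c = 219. The only binding inequality is a + b > c, i.e. 219 − c > c, so c < 219/2; and c ≥ 219/3 since c is the largest side.
So 73 ≤ c ≤ 109. For each c, b runs from ⌈(219 − c)/2⌉ up to c (then a = 219 − b − c satisfies 1 ≤ a ≤ b automatically), giving c − ⌈(219 − c)/2⌉ + 1 choices.
Summing over c: 1 + 2 + 4 + 5 + … + 53 + 55  (37 terms, c = 73, …, 109) = 1027
Check (closed form: nearest integer to p²/48 for even p, (p+3)²/48 for odd p): (219+3)²/48 = 222²/48 = 49284/48 ≈ 1026.75 → 1027

1027 triangles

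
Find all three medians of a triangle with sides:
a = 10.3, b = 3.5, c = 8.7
Median formula: m_a = ½√(2b² + 2c² − a²) (and cyclically). a² = 106.09, b² = 12.25, c² = 75.69.
m_a = ½√(2·12.25 + 2·75.69 − 106.09) = ½√69.79 ≈ ½·8.35404 ≈ 4.17702
m_b = ½√(2·106.09 + 2·75.69 − 12.25) = ½√351.31 ≈ ½·18.7433 ≈ 9.37163
m_c = ½√(2·106.09 + 2·12.25 − 75.69) = ½√160.99 ≈ ½·12.6882 ≈ 6.34409

m_a = 4.177, m_b = 9.372, m_c = 6.344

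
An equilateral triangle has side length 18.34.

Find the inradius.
r = Area/s with s the semi-perimeter.
Area = (√3/4)·18.34² = (√3/4)·336.3556 ≈ 0.433013·336.3556 ≈ 145.646
s = 3·18.34/2 = 27.51
r ≈ 145.646/27.51 ≈ 5.2943
(Equivalently r = side/(2√3) = 18.34/3.4641 ≈ 5.2943.)

r = 5.294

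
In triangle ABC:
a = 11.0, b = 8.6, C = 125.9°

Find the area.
Two sides and the included angle (SAS): A = ½·a·b·sin(C) = ½·11.0·8.6·sin(125.9°)
sin(125.9°) ≈ 0.810042
A ≈ ½·94.6·0.810042 = 47.3·0.810042 ≈ 38.315

Area = 38.31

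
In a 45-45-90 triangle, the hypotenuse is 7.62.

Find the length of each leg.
In a 45-45-90 triangle hypotenuse = leg·√2, so leg = hypotenuse/√2.
Leg = 7.62/√2 ≈ 7.62/1.41421 ≈ 5.38815

Each leg = 5.388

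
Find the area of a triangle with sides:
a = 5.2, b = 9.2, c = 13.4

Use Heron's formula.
s = (5.2 + 9.2 + 13.4)/2 = 27.8/2 = 13.9
s − a = 8.7, s − b = 4.7, s − c = 0.5
s(s−a)(s−b)(s−c) = 13.9·8.7·4.7·0.5 ≈ 284.185
Area = √284.185 ≈ 16.8578

Area = 16.86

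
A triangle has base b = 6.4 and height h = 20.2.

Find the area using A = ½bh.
A = ½·b·h = ½·6.4·20.2 = ½·129.28 = 64.64

Area = 64.64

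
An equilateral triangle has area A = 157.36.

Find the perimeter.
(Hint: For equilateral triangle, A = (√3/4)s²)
A = (√3/4)s²  ⇒  s² = 4A/√3 = 4·157.36/√3 = 629.44/1.73205 ≈ 363.407
s ≈ √363.407 ≈ 19.0632
Perimeter = 3s ≈ 3·19.0632 ≈ 57.1897

Perimeter = 57.19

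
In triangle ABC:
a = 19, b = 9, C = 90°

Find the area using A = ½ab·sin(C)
A = ½·a·b·sin(C) = ½·19·9·sin(90°)
sin(90°) ≈ 1
A ≈ ½·171·1 = 85.5·1 ≈ 85.5

Area = 85.5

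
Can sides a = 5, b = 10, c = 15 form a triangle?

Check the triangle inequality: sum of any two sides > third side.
a + b vs c: 5 + 10 = 15 ≤ 15  ✗
a + c vs b: 5 + 15 = 20 > 10  ✓
b + c vs a: 10 + 15 = 25 > 5  ✓

No: 5 + 10 = 15 is not > 15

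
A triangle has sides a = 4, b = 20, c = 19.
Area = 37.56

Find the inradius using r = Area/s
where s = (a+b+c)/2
s = (4 + 20 + 19)/2 = 43/2 = 21.5
r = Area/s = 37.56/21.5 ≈ 1.74698

r = 1.747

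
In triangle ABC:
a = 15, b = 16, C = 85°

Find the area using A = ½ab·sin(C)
A = ½·a·b·sin(C) = ½·15·16·sin(85°)
sin(85°) ≈ 0.996195
A ≈ ½·240·0.996195 = 120·0.996195 ≈ 119.543

Area = 119.5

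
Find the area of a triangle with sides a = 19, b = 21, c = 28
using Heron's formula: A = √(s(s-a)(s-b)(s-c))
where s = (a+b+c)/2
s = (19 + 21 + 28)/2 = 68/2 = 34
s − a = 15, s − b = 13, s − c = 6
s(s−a)(s−b)(s−c) = 34·15·13·6 = 39780
Area = √39780 ≈ 199.449

s = 34.0, Area = 199.4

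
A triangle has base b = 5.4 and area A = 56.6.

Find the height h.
A = ½·b·h  ⇒  h = 2A/b = 2·56.6/5.4 = 113.2/5.4 ≈ 20.963

h = 20.96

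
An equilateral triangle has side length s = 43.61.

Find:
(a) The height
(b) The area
(a) The height splits the triangle into two 30-60-90 halves: h = s·√3/2 = 43.61·1.73205/2 ≈ 75.5347/2 ≈ 37.7674
(b) Area = (√3/4)·s² = (√3/4)·43.61² = (√3/4)·1901.8321 ≈ 0.433013·1901.8321 ≈ 823.517

Height = 37.77, Area = 823.5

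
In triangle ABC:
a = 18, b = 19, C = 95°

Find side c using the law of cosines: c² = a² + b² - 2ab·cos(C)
c² = 18² + 19² − 2·18·19·cos(95°)
cos(95°) ≈ -0.0871557
c² ≈ 324 + 361 − 684·(-0.0871557) ≈ 685 + 59.6145 ≈ 744.615
c ≈ √744.615 ≈ 27.2876

c = 27.29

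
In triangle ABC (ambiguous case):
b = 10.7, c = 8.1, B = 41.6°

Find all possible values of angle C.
b/sin(B) = c/sin(C)  ⇒  sin(C) = c·sin(B)/b = 8.1·sin(41.6°)/10.7
sin(41.6°) ≈ 0.663926
sin(C) ≈ 8.1·0.663926/10.7 ≈ 5.3778/10.7 ≈ 0.502598
Candidate 1: C₁ = arcsin(0.502598) ≈ 30.1721°  →  A = 180° − 41.6° − 30.1721° ≈ 108.228° > 0, valid
Candidate 2: C₂ = 180° − C₁ ≈ 149.828°  →  A = 180° − 41.6° − 149.828° ≈ -11.4279° ≤ 0, not a valid triangle

C = 30.17° (one solution)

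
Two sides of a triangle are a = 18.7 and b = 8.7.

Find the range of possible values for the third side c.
Triangle inequality: |a − b| < c < a + b
|a − b| = |18.7 − 8.7| = 10
a + b = 18.7 + 8.7 = 27.4

10 < c < 27.4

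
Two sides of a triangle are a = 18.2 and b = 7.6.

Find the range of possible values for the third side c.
Triangle inequality: |a − b| < c < a + b
|a − b| = |18.2 − 7.6| = 10.6
a + b = 18.2 + 7.6 = 25.8

10.6 < c < 25.8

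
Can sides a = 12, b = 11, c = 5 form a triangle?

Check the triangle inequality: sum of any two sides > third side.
a + b vs c: 12 + 11 = 23 > 5  ✓
a + c vs b: 12 + 5 = 17 > 11  ✓
b + c vs a: 11 + 5 = 16 > 12  ✓

Yes, triangle inequality satisfied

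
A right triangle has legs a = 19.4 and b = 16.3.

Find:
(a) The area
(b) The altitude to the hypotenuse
(a) The legs are perpendicular, so Area = ½·a·b = ½·19.4·16.3 = ½·316.22 = 158.11
(b) Hypotenuse c = √(a² + b²) = √(376.36 + 265.69) = √642.05 ≈ 25.3387
    Area = ½·c·h_c  ⇒  h_c = 2·Area/c = 316.22/25.3387 ≈ 12.4797

Area = 158.11, h_c = 12.48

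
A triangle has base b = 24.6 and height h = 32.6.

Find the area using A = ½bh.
A = ½·b·h = ½·24.6·32.6 = ½·801.96 = 400.98

Area = 400.98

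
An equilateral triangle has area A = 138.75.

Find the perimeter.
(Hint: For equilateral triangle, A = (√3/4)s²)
A = (√3/4)s²  ⇒  s² = 4A/√3 = 4·138.75/√3 = 555/1.73205 ≈ 320.429
s ≈ √320.429 ≈ 17.9005
Perimeter = 3s ≈ 3·17.9005 ≈ 53.7016

Perimeter = 53.7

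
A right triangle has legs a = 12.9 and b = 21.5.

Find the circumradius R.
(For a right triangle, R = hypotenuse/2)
Hypotenuse c = √(a² + b²) = √(166.41 + 462.25) = √628.66 ≈ 25.0731
R = c/2 ≈ 25.0731/2 ≈ 12.5365

R = 12.54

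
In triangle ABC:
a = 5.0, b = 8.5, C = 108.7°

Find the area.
Two sides and the included angle (SAS): A = ½·a·b·sin(C) = ½·5.0·8.5·sin(108.7°)
sin(108.7°) ≈ 0.94721
A ≈ ½·42.5·0.94721 = 21.25·0.94721 ≈ 20.1282

Area = 20.13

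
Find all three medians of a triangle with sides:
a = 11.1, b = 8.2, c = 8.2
Median formula: m_a = ½√(2b² + 2c² − a²) (and cyclically). a² = 123.21, b² = 67.24, c² = 67.24.
m_a = ½√(2·67.24 + 2·67.24 − 123.21) = ½√145.75 ≈ ½·12.0727 ≈ 6.03635
m_b = ½√(2·123.21 + 2·67.24 − 67.24) = ½√313.66 ≈ ½·17.7104 ≈ 8.85522
m_c = ½√(2·123.21 + 2·67.24 − 67.24) = ½√313.66 ≈ ½·17.7104 ≈ 8.85522

m_a = 6.036, m_b = 8.855, m_c = 8.855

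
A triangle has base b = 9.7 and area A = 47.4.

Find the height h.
A = ½·b·h  ⇒  h = 2A/b = 2·47.4/9.7 = 94.8/9.7 ≈ 9.7732

h = 9.773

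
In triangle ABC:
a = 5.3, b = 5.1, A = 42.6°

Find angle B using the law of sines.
a/sin(A) = b/sin(B)  ⇒  sin(B) = b·sin(A)/a = 5.1·sin(42.6°)/5.3
sin(42.6°) ≈ 0.676876
sin(B) ≈ 5.1·0.676876/5.3 ≈ 3.45207/5.3 ≈ 0.651333
B = arcsin(0.651333) ≈ 40.6422°
(Since b ≤ a we need B ≤ A, so the obtuse alternative 180° − 40.6422° ≈ 139.358° is rejected.)

B = 40.64°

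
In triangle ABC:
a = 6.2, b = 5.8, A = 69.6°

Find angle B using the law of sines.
a/sin(A) = b/sin(B)  ⇒  sin(B) = b·sin(A)/a = 5.8·sin(69.6°)/6.2
sin(69.6°) ≈ 0.937282
sin(B) ≈ 5.8·0.937282/6.2 ≈ 5.43624/6.2 ≈ 0.876812
B = arcsin(0.876812) ≈ 61.2602°
(Since b ≤ a we need B ≤ A, so the obtuse alternative 180° − 61.2602° ≈ 118.74° is rejected.)

B = 61.26°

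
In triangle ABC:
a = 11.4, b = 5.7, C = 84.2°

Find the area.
Two sides and the included angle (SAS): A = ½·a·b·sin(C) = ½·11.4·5.7·sin(84.2°)
sin(84.2°) ≈ 0.994881
A ≈ ½·64.98·0.994881 = 32.49·0.994881 ≈ 32.3237

Area = 32.32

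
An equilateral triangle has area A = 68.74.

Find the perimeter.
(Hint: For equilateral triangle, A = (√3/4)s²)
A = (√3/4)s²  ⇒  s² = 4A/√3 = 4·68.74/√3 = 274.96/1.73205 ≈ 158.748
s ≈ √158.748 ≈ 12.5995
Perimeter = 3s ≈ 3·12.5995 ≈ 37.7986

Perimeter = 37.8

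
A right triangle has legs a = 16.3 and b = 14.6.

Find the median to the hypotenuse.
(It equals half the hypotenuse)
Hypotenuse c = √(a² + b²) = √(265.69 + 213.16) = √478.85 ≈ 21.8826
Median to hypotenuse = c/2 ≈ 21.8826/2 ≈ 10.9413

Median = 10.94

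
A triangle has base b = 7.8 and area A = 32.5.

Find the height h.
A = ½·b·h  ⇒  h = 2A/b = 2·32.5/7.8 = 65/7.8 ≈ 8.33333

h = 8.333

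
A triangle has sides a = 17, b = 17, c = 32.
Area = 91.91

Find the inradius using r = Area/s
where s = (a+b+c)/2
s = (17 + 17 + 32)/2 = 66/2 = 33
r = Area/s = 91.91/33 ≈ 2.78515

r = 2.785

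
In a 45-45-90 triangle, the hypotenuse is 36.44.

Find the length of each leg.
In a 45-45-90 triangle hypotenuse = leg·√2, so leg = hypotenuse/√2.
Leg = 36.44/√2 ≈ 36.44/1.41421 ≈ 25.767

Each leg = 25.77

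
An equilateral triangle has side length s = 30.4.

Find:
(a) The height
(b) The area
(a) The height splits the triangle into two 30-60-90 halves: h = s·√3/2 = 30.4·1.73205/2 ≈ 52.6543/2 ≈ 26.3272
(b) Area = (√3/4)·s² = (√3/4)·30.4² = (√3/4)·924.16 ≈ 0.433013·924.16 ≈ 400.173

Height = 26.33, Area = 400.2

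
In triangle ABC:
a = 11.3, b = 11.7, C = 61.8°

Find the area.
Two sides and the included angle (SAS): A = ½·a·b·sin(C) = ½·11.3·11.7·sin(61.8°)
sin(61.8°) ≈ 0.881303
A ≈ ½·132.21·0.881303 = 66.105·0.881303 ≈ 58.2586

Area = 58.26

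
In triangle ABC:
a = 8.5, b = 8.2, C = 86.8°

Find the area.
Two sides and the included angle (SAS): A = ½·a·b·sin(C) = ½·8.5·8.2·sin(86.8°)
sin(86.8°) ≈ 0.998441
A ≈ ½·69.7·0.998441 = 34.85·0.998441 ≈ 34.7957

Area = 34.8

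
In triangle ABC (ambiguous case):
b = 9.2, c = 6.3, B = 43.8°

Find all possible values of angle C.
b/sin(B) = c/sin(C)  ⇒  sin(C) = c·sin(B)/b = 6.3·sin(43.8°)/9.2
sin(43.8°) ≈ 0.692143
sin(C) ≈ 6.3·0.692143/9.2 ≈ 4.3605/9.2 ≈ 0.473968
Candidate 1: C₁ = arcsin(0.473968) ≈ 28.2922°  →  A = 180° − 43.8° − 28.2922° ≈ 107.908° > 0, valid
Candidate 2: C₂ = 180° − C₁ ≈ 151.708°  →  A = 180° − 43.8° − 151.708° ≈ -15.5078° ≤ 0, not a valid triangle

C = 28.29° (one solution)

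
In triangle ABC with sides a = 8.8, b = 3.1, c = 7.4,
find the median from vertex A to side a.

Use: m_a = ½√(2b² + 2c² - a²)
m_a = ½√(2·3.1² + 2·7.4² − 8.8²) = ½√(2·9.61 + 2·54.76 − 77.44) = ½√(19.22 + 109.52 − 77.44) = ½√51.3
√51.3 ≈ 7.1624, so m_a ≈ 3.5812

m_a = 3.581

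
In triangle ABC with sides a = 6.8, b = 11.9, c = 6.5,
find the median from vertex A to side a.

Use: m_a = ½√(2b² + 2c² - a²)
m_a = ½√(2·11.9² + 2·6.5² − 6.8²) = ½√(2·141.61 + 2·42.25 − 46.24) = ½√(283.22 + 84.5 − 46.24) = ½√321.48
√321.48 ≈ 17.9299, so m_a ≈ 8.96493

m_a = 8.965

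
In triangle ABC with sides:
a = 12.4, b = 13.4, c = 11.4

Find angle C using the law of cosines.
c² = a² + b² − 2ab·cos(C)  ⇒  cos(C) = (a² + b² − c²)/(2ab)
cos(C) = (12.4² + 13.4² − 11.4²)/(2·12.4·13.4) = (153.76 + 179.56 − 129.96)/332.32 = 203.36/332.32 ≈ 0.61194
C = arccos(0.61194) ≈ 52.2701°

C = 52.27°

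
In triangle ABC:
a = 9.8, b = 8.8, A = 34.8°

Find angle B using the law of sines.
a/sin(A) = b/sin(B)  ⇒  sin(B) = b·sin(A)/a = 8.8·sin(34.8°)/9.8
sin(34.8°) ≈ 0.570714
sin(B) ≈ 8.8·0.570714/9.8 ≈ 5.02228/9.8 ≈ 0.512477
B = arcsin(0.512477) ≈ 30.829°
(Since b ≤ a we need B ≤ A, so the obtuse alternative 180° − 30.829° ≈ 149.171° is rejected.)

B = 30.83°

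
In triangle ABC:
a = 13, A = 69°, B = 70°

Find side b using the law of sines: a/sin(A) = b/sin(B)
a/sin(A) = b/sin(B)  ⇒  b = a·sin(B)/sin(A) = 13·sin(70°)/sin(69°)
sin(70°) ≈ 0.939693, sin(69°) ≈ 0.93358
b ≈ 13·0.939693/0.93358 ≈ 12.216/0.93358 ≈ 13.0851

b = 13.09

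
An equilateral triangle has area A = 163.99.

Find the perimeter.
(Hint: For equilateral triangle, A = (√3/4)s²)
A = (√3/4)s²  ⇒  s² = 4A/√3 = 4·163.99/√3 = 655.96/1.73205 ≈ 378.719
s ≈ √378.719 ≈ 19.4607
Perimeter = 3s ≈ 3·19.4607 ≈ 58.3821

Perimeter = 58.38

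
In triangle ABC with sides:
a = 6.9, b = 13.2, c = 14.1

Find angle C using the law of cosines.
c² = a² + b² − 2ab·cos(C)  ⇒  cos(C) = (a² + b² − c²)/(2ab)
cos(C) = (6.9² + 13.2² − 14.1²)/(2·6.9·13.2) = (47.61 + 174.24 − 198.81)/182.16 = 23.04/182.16 ≈ 0.126482
C = arccos(0.126482) ≈ 82.7336°

C = 82.73°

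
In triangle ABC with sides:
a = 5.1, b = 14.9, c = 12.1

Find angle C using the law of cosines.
c² = a² + b² − 2ab·cos(C)  ⇒  cos(C) = (a² + b² − c²)/(2ab)
cos(C) = (5.1² + 14.9² − 12.1²)/(2·5.1·14.9) = (26.01 + 222.01 − 146.41)/151.98 = 101.61/151.98 ≈ 0.668575
C = arccos(0.668575) ≈ 48.0428°

C = 48.04°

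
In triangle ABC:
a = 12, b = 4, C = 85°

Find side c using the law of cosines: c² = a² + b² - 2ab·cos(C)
c² = 12² + 4² − 2·12·4·cos(85°)
cos(85°) ≈ 0.0871557
c² ≈ 144 + 16 − 96·(0.0871557) ≈ 160 − 8.36695 ≈ 151.633
c ≈ √151.633 ≈ 12.3139

c = 12.31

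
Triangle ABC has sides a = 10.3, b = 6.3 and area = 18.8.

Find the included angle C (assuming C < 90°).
Area = ½·a·b·sin(C)  ⇒  sin(C) = 2·Area/(a·b) = 2·18.8/(10.3·6.3) = 37.6/64.89 ≈ 0.579442
C = arcsin(0.579442) ≈ 35.4113° (taking the acute solution since C < 90°)

C = 35.41°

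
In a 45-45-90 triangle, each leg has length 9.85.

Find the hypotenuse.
In a 45-45-90 triangle the sides are in ratio 1 : 1 : √2, so hypotenuse = leg·√2.
Hypotenuse = 9.85·√2 ≈ 9.85·1.41421 ≈ 13.93

Hypotenuse = 9.85√2 = 13.93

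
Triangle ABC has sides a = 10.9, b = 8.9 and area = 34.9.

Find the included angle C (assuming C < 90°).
Area = ½·a·b·sin(C)  ⇒  sin(C) = 2·Area/(a·b) = 2·34.9/(10.9·8.9) = 69.8/97.01 ≈ 0.719513
C = arcsin(0.719513) ≈ 46.0143° (taking the acute solution since C < 90°)

C = 46.01°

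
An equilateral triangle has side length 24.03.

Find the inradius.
r = Area/s with s the semi-perimeter.
Area = (√3/4)·24.03² = (√3/4)·577.4409 ≈ 0.433013·577.4409 ≈ 250.039
s = 3·24.03/2 = 36.045
r ≈ 250.039/36.045 ≈ 6.93686
(Equivalently r = side/(2√3) = 24.03/3.4641 ≈ 6.93686.)

r = 6.937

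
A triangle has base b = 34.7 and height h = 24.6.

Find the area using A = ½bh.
A = ½·b·h = ½·34.7·24.6 = ½·853.62 = 426.81

Area = 426.81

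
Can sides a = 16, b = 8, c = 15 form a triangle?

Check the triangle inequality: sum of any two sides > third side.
a + b vs c: 16 + 8 = 24 > 15  ✓
a + c vs b: 16 + 15 = 31 > 8  ✓
b + c vs a: 8 + 15 = 23 > 16  ✓

Yes, triangle inequality satisfied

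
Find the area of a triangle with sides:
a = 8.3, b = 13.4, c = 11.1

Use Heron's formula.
s = (8.3 + 13.4 + 11.1)/2 = 32.8/2 = 16.4
s − a = 8.1, s − b = 3, s − c = 5.3
s(s−a)(s−b)(s−c) = 16.4·8.1·3·5.3 ≈ 2112.16
Area = √2112.16 ≈ 45.9582

Area = 45.96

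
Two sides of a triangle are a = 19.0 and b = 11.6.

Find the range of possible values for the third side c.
Triangle inequality: |a − b| < c < a + b
|a − b| = |19.0 − 11.6| = 7.4
a + b = 19.0 + 11.6 = 30.6

7.4 < c < 30.6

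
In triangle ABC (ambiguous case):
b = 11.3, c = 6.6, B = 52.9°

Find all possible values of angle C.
b/sin(B) = c/sin(C)  ⇒  sin(C) = c·sin(B)/b = 6.6·sin(52.9°)/11.3
sin(52.9°) ≈ 0.797584
sin(C) ≈ 6.6·0.797584/11.3 ≈ 5.26405/11.3 ≈ 0.465845
Candidate 1: C₁ = arcsin(0.465845) ≈ 27.765°  →  A = 180° − 52.9° − 27.765° ≈ 99.335° > 0, valid
Candidate 2: C₂ = 180° − C₁ ≈ 152.235°  →  A = 180° − 52.9° − 152.235° ≈ -25.135° ≤ 0, not a valid triangle

C = 27.76° (one solution)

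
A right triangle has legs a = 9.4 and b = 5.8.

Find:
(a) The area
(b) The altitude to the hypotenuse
(a) The legs are perpendicular, so Area = ½·a·b = ½·9.4·5.8 = ½·54.52 = 27.26
(b) Hypotenuse c = √(a² + b²) = √(88.36 + 33.64) = √122 ≈ 11.0454
    Area = ½·c·h_c  ⇒  h_c = 2·Area/c = 54.52/11.0454 ≈ 4.93601

Area = 27.26, h_c = 4.936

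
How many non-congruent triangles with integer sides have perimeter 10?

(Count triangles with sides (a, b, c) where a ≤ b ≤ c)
Let a ≤ b ≤ c with a + b + c = 10. The only binding inequality is a + b > c, i.e. 10 − c > c, so c < 10/2; and c ≥ 10/3 since c is the largest side.
So 4 ≤ c ≤ 4. For each c, b runs from ⌈(10 − c)/2⌉ up to c (then a = 10 − b − c satisfies 1 ≤ a ≤ b automatically), giving c − ⌈(10 − c)/2⌉ + 1 choices.
Summing over c: 2 = 2
Check (closed form: nearest integer to p²/48 for even p, (p+3)²/48 for odd p): 10²/48 = 100/48 ≈ 2.08 → 2

2 triangles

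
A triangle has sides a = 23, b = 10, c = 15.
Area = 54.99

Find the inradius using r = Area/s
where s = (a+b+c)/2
s = (23 + 10 + 15)/2 = 48/2 = 24
r = Area/s = 54.99/24 ≈ 2.29125

r = 2.291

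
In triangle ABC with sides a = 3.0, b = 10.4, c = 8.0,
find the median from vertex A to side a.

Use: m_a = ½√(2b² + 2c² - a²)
m_a = ½√(2·10.4² + 2·8.0² − 3.0²) = ½√(2·108.16 + 2·64 − 9) = ½√(216.32 + 128 − 9) = ½√335.32
√335.32 ≈ 18.3117, so m_a ≈ 9.15587

m_a = 9.156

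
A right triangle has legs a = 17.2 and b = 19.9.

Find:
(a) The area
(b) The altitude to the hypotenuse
(a) The legs are perpendicular, so Area = ½·a·b = ½·17.2·19.9 = ½·342.28 = 171.14
(b) Hypotenuse c = √(a² + b²) = √(295.84 + 396.01) = √691.85 ≈ 26.303
    Area = ½·c·h_c  ⇒  h_c = 2·Area/c = 342.28/26.303 ≈ 13.0129

Area = 171.14, h_c = 13.01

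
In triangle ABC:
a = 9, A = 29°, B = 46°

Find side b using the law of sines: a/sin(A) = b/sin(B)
a/sin(A) = b/sin(B)  ⇒  b = a·sin(B)/sin(A) = 9·sin(46°)/sin(29°)
sin(46°) ≈ 0.71934, sin(29°) ≈ 0.48481
b ≈ 9·0.71934/0.48481 ≈ 6.47406/0.48481 ≈ 13.3538

b = 13.35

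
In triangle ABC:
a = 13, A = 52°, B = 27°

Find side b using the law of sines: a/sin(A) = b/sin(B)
a/sin(A) = b/sin(B)  ⇒  b = a·sin(B)/sin(A) = 13·sin(27°)/sin(52°)
sin(27°) ≈ 0.45399, sin(52°) ≈ 0.788011
b ≈ 13·0.45399/0.788011 ≈ 5.90188/0.788011 ≈ 7.48959

b = 7.49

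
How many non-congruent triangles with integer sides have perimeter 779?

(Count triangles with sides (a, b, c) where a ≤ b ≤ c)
Let a ≤ b ≤ c with a + b + c = 779. The only binding inequality is a + b > c, i.e. 779 − c > c, so c < 779/2; and c ≥ 779/3 since c is the largest side.
So 260 ≤ c ≤ 389. For each c, b runs from ⌈(779 − c)/2⌉ up to c (then a = 779 − b − c satisfies 1 ≤ a ≤ b automatically), giving c − ⌈(779 − c)/2⌉ + 1 choices.
Summing over c: 1 + 3 + 4 + 6 + … + 193 + 195  (130 terms, c = 260, …, 389) = 12740
Check (closed form: nearest integer to p²/48 for even p, (p+3)²/48 for odd p): (779+3)²/48 = 782²/48 = 611524/48 ≈ 12740.08 → 12740

12740 triangles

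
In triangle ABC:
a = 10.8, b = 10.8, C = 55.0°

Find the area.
Two sides and the included angle (SAS): A = ½·a·b·sin(C) = ½·10.8·10.8·sin(55.0°)
sin(55.0°) ≈ 0.819152
A ≈ ½·116.64·0.819152 = 58.32·0.819152 ≈ 47.7729

Area = 47.77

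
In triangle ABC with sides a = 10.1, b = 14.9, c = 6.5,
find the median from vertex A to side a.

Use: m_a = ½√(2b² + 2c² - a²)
m_a = ½√(2·14.9² + 2·6.5² − 10.1²) = ½√(2·222.01 + 2·42.25 − 102.01) = ½√(444.02 + 84.5 − 102.01) = ½√426.51
√426.51 ≈ 20.6521, so m_a ≈ 10.3261

m_a = 10.33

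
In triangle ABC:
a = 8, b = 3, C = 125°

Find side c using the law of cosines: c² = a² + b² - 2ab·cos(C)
c² = 8² + 3² − 2·8·3·cos(125°)
cos(125°) ≈ -0.573576
c² ≈ 64 + 9 − 48·(-0.573576) ≈ 73 + 27.5317 ≈ 100.532
c ≈ √100.532 ≈ 10.0265

c = 10.03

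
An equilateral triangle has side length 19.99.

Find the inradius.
r = Area/s with s the semi-perimeter.
Area = (√3/4)·19.99² = (√3/4)·399.6001 ≈ 0.433013·399.6001 ≈ 173.032
s = 3·19.99/2 = 29.985
r ≈ 173.032/29.985 ≈ 5.77062
(Equivalently r = side/(2√3) = 19.99/3.4641 ≈ 5.77062.)

r = 5.771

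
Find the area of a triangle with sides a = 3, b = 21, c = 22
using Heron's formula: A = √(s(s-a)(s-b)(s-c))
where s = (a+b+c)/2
s = (3 + 21 + 22)/2 = 46/2 = 23
s − a = 20, s − b = 2, s − c = 1
s(s−a)(s−b)(s−c) = 23·20·2·1 = 920
Area = √920 ≈ 30.3315

s = 23.0, Area = 30.33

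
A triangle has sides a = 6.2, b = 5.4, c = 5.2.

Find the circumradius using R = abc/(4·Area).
First find the area with Heron's formula.
s = (6.2 + 5.4 + 5.2)/2 = 8.4
Area = √(s(s−a)(s−b)(s−c)) = √(8.4·2.2·3·3.2) ≈ √177.408 ≈ 13.3195
abc = 6.2·5.4·5.2 = 174.096
R = abc/(4·Area) ≈ 174.096/(4·13.3195) = 174.096/53.2778 ≈ 3.2677

R = 3.268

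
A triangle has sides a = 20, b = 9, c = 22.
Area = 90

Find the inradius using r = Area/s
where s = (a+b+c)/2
s = (20 + 9 + 22)/2 = 51/2 = 25.5
r = Area/s = 90/25.5 ≈ 3.52941

r = 3.529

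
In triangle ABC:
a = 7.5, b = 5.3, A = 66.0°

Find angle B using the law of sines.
a/sin(A) = b/sin(B)  ⇒  sin(B) = b·sin(A)/a = 5.3·sin(66.0°)/7.5
sin(66.0°) ≈ 0.913545
sin(B) ≈ 5.3·0.913545/7.5 ≈ 4.84179/7.5 ≈ 0.645572
B = arcsin(0.645572) ≈ 40.2086°
(Since b ≤ a we need B ≤ A, so the obtuse alternative 180° − 40.2086° ≈ 139.791° is rejected.)

B = 40.21°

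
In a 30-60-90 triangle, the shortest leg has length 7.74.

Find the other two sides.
In a 30-60-90 triangle the sides are in ratio 1 : √3 : 2 (short leg : long leg : hypotenuse).
Long leg = 7.74·√3 ≈ 7.74·1.73205 ≈ 13.4061
Hypotenuse = 2·7.74 = 15.48

Long leg = 7.74√3 = 13.41, Hypotenuse = 15.48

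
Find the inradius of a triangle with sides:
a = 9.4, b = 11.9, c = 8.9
r = Area/s where s is the semi-perimeter.
s = (9.4 + 11.9 + 8.9)/2 = 30.2/2 = 15.1
Area = √(s(s−a)(s−b)(s−c)) = √(15.1·5.7·3.2·6.2) ≈ √1707.63 ≈ 41.3235
r ≈ 41.3235/15.1 ≈ 2.73665

r = 2.737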